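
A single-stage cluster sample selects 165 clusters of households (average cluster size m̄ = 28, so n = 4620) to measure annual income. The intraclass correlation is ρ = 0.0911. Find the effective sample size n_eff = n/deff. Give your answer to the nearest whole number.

deff = 1 + (28 − 1)·0.0911 = 1 + 2.4597 = 3.4597.
n_eff = 4620 / 3.4597 = 1335.

1335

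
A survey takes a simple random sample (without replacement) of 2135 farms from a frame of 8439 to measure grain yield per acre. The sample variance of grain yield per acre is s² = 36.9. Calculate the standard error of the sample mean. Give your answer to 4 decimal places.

0.1136

Under SRS without replacement, Var(ȳ) = (1 − f)·s²/n with f = n/N = 2135/8439 = 0.25299206.
Var(ȳ) = (1 − 0.25299206)·36.9/2135 = 0.74700794·0.017283372 = 0.012910816.
SE(ȳ) = √(0.012910816) = 0.1136.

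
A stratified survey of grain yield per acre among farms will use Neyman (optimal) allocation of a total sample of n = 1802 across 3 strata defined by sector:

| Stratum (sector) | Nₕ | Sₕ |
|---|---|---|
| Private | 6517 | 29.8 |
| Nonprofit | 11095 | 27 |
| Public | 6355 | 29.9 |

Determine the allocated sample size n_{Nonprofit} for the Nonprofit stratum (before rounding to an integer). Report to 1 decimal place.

789.5

Neyman allocation: nₕ = n·NₕSₕ / Σⱼ NⱼSⱼ.
Σ NⱼSⱼ = 6517·29.8 + 11095·27 + 6355·29.9 = 683786.1.
n_{Nonprofit} = 1802·11095·27 / 683786.1 = 789.5.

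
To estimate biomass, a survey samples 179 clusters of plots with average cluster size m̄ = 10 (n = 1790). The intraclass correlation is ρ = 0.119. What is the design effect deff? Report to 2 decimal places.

deff = 1 + (10 − 1)·0.119 = 1 + 1.071 = 2.071.

2.07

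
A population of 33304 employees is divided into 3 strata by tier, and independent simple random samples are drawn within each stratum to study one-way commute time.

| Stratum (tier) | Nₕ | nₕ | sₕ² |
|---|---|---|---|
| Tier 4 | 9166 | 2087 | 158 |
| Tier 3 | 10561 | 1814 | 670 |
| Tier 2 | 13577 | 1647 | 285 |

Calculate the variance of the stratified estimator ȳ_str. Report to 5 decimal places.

0.06046

Var(ȳ_str) = Σₕ Wₕ²(1 − fₕ)sₕ²/nₕ with Wₕ = Nₕ/N, N = 33304.
Tier 4: Wₕ = 0.27522220; term = 0.27522220²·(1 − 0.22768929)·158/2087 = 0.0044288769.
Tier 3: Wₕ = 0.31710906; term = 0.31710906²·(1 − 0.17176404)·670/1814 = 0.030761598.
Tier 2: Wₕ = 0.40766875; term = 0.40766875²·(1 − 0.12130809)·285/1647 = 0.025269854.
Sum = 0.060460329.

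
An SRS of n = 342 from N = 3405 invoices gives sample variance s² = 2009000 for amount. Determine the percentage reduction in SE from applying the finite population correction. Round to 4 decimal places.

5.1549

f = n/N = 342/3405 = 0.10044053.
SE_no-fpc = √(s²/n) = 76.64378; SE_fpc = √((1−f)s²/n) = 72.692877.
Ratio = √(1−f) = 0.94845109. Reduction = 100·(1 − 0.94845109) = 5.1549%.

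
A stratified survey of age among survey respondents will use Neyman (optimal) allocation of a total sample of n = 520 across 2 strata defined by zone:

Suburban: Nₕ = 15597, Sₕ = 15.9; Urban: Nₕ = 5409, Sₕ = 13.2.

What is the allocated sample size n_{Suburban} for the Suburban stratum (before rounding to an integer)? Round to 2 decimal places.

403.76

Neyman allocation: nₕ = n·NₕSₕ / Σⱼ NⱼSⱼ.
Σ NⱼSⱼ = 15597·15.9 + 5409·13.2 = 319391.1.
n_{Suburban} = 520·15597·15.9 / 319391.1 = 403.76.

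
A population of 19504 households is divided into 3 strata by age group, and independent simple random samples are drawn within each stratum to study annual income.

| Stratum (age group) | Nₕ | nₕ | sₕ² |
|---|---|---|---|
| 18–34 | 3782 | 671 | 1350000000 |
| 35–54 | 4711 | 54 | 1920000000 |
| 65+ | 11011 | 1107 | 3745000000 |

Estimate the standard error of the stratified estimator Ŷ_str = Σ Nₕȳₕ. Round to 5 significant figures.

Var(Ŷ_str) = Σₕ Nₕ²(1 − fₕ)sₕ²/nₕ.
18–34: 3782²·(1 − 671/3782)·1350000000/671 = 2.3671882 × 10^13.
35–54: 4711²·(1 − 54/4711)·1920000000/54 = 7.8005785 × 10^14.
65+: 11011²·(1 − 1107/11011)·3745000000/1107 = 3.6892798 × 10^14.
Sum = 1.1726577 × 10^15.
SE = √(1.1726577 × 10^15) = 3.4244 × 10^7.

3.4244 × 10^7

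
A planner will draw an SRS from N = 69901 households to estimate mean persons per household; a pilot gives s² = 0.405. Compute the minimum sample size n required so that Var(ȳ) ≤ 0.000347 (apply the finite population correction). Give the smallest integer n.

1148

Without fpc, n₀ = s²/D = 0.405/0.000347 = 1167.1470.
With fpc, (1 − n/N)·s²/n ≤ D requires n ≥ n₀/(1 + n₀/N) = 1167.1470/(1 + 1167.1470/69901) = 1147.9790.
Rounding up, n = 1148.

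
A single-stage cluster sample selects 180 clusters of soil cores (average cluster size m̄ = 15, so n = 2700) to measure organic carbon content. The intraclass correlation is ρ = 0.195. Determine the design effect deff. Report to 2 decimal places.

3.73

deff = 1 + (15 − 1)·0.195 = 1 + 2.73 = 3.73.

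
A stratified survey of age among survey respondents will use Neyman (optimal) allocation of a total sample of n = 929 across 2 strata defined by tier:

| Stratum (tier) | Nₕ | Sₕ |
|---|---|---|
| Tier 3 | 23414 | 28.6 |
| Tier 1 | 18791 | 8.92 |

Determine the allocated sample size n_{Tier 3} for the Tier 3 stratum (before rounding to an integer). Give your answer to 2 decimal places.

Neyman allocation: nₕ = n·NₕSₕ / Σⱼ NⱼSⱼ.
Σ NⱼSⱼ = 23414·28.6 + 18791·8.92 = 837256.12.
n_{Tier 3} = 929·23414·28.6 / 837256.12 = 743.02.

743.02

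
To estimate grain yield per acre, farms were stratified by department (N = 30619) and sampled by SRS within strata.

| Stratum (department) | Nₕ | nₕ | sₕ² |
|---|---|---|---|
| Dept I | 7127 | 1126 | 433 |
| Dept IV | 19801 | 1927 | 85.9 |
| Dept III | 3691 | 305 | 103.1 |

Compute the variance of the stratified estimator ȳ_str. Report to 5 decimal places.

Var(ȳ_str) = Σₕ Wₕ²(1 − fₕ)sₕ²/nₕ with Wₕ = Nₕ/N, N = 30619.
Dept I: Wₕ = 0.23276397; term = 0.23276397²·(1 − 0.15799074)·433/1126 = 0.017542759.
Dept IV: Wₕ = 0.64668996; term = 0.64668996²·(1 − 0.09731832)·85.9/1927 = 0.016828225.
Dept III: Wₕ = 0.12054607; term = 0.12054607²·(1 − 0.08263343)·103.1/305 = 0.0045061726.
Sum = 0.038877157.

0.03888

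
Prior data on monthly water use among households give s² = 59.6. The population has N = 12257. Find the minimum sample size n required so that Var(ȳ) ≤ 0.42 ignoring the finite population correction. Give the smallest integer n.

Without fpc, n₀ = s²/D = 59.6/0.42 = 141.9048.
Rounding up, n = 142.

142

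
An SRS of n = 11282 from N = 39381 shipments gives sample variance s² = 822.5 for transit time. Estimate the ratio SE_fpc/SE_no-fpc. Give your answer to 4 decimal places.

f = n/N = 11282/39381 = 0.28648333.
SE_no-fpc = √(s²/n) = 0.27000693; SE_fpc = √((1−f)s²/n) = 0.22807462.
Ratio = √(1−f) = 0.84469916.

0.8447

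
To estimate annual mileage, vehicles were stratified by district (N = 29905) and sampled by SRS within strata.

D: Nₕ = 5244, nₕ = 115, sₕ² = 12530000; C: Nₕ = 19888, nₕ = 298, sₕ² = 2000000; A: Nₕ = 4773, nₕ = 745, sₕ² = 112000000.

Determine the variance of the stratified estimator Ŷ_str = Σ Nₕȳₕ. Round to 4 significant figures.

Var(Ŷ_str) = Σₕ Nₕ²(1 − fₕ)sₕ²/nₕ.
D: 5244²·(1 − 115/5244)·12530000/115 = 2.9305465 × 10^12.
C: 19888²·(1 − 298/19888)·2000000/298 = 2.6148048 × 10^12.
A: 4773²·(1 − 745/4773)·112000000/745 = 2.8902982 × 10^12.
Sum = 8.4356495 × 10^12.

8.436 × 10^12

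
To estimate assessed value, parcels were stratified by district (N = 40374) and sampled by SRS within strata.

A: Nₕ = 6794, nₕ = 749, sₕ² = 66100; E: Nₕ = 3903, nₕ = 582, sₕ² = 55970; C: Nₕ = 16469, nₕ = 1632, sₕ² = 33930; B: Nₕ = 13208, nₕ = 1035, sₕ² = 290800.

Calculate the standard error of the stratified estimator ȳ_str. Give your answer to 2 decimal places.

5.82

Var(ȳ_str) = Σₕ Wₕ²(1 − fₕ)sₕ²/nₕ with Wₕ = Nₕ/N, N = 40374.
A: Wₕ = 0.16827661; term = 0.16827661²·(1 − 0.11024433)·66100/749 = 2.2235041.
E: Wₕ = 0.09667112; term = 0.09667112²·(1 − 0.14911606)·55970/582 = 0.76470898.
C: Wₕ = 0.40791103; term = 0.40791103²·(1 − 0.09909527)·33930/1632 = 3.1165455.
B: Wₕ = 0.32714123; term = 0.32714123²·(1 − 0.07836160)·290800/1035 = 27.713104.
Sum = 33.817863.
SE = √(33.817863) = 5.82.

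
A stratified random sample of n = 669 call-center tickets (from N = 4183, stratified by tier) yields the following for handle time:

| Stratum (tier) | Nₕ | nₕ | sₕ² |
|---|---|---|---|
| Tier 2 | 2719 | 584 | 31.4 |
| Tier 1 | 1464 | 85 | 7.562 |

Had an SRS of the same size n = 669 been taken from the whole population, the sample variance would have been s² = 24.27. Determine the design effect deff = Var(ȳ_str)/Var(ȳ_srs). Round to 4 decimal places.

Var(ȳ_str) = Σ Wₕ²(1−fₕ)sₕ²/nₕ with Wₕ = Nₕ/4183:
  Tier 2: (2719/4183)²·(1−584/2719)·31.4/584 = 0.017838082
  Tier 1: (1464/4183)²·(1−85/1464)·7.562/85 = 0.010264726
  → Var(ȳ_str) = 0.028102808.
Var(ȳ_srs) = (1 − 669/4183)·24.27/669 = 0.030475971.
deff = 0.028102808 / 0.030475971 = 0.9221.

0.9221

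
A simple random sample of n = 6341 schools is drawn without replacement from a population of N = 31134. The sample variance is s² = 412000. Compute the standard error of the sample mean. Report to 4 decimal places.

Under SRS without replacement, Var(ȳ) = (1 − f)·s²/n with f = n/N = 6341/31134 = 0.20366802.
Var(ȳ) = (1 − 0.20366802)·412000/6341 = 0.79633198·64.973979 = 51.740858.
SE(ȳ) = √(51.740858) = 7.1931.

7.1931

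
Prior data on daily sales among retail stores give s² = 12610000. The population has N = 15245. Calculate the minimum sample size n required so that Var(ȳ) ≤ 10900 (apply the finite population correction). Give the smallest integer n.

1076

Without fpc, n₀ = s²/D = 12610000/10900 = 1156.8807.
With fpc, (1 − n/N)·s²/n ≤ D requires n ≥ n₀/(1 + n₀/N) = 1156.8807/(1 + 1156.8807/15245) = 1075.2820.
Rounding up, n = 1076.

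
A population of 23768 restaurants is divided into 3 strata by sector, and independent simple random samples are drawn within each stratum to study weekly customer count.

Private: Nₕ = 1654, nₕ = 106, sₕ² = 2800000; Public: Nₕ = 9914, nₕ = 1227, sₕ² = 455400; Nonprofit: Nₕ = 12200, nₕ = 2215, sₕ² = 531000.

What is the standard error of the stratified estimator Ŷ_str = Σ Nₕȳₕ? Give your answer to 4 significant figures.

Var(Ŷ_str) = Σₕ Nₕ²(1 − fₕ)sₕ²/nₕ.
Private: 1654²·(1 − 106/1654)·2800000/106 = 6.7632996 × 10^10.
Public: 9914²·(1 − 1227/9914)·455400/1227 = 3.1964447 × 10^10.
Nonprofit: 12200²·(1 − 2215/12200)·531000/2215 = 2.9203082 × 10^10.
Sum = 1.2880053 × 10^11.
SE = √(1.2880053 × 10^11) = 358900.

358900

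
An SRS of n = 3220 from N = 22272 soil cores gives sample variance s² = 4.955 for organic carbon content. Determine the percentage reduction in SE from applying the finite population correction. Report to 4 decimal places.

7.5109

f = n/N = 3220/22272 = 0.14457615.
SE_no-fpc = √(s²/n) = 0.039227795; SE_fpc = √((1−f)s²/n) = 0.036281445.
Ratio = √(1−f) = 0.92489126. Reduction = 100·(1 − 0.92489126) = 7.5109%.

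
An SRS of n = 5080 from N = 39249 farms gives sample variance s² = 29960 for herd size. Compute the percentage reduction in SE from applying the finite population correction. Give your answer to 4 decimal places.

6.6957

f = n/N = 5080/39249 = 0.12943005.
SE_no-fpc = √(s²/n) = 2.4285053; SE_fpc = √((1−f)s²/n) = 2.2659008.
Ratio = √(1−f) = 0.93304338. Reduction = 100·(1 − 0.93304338) = 6.6957%.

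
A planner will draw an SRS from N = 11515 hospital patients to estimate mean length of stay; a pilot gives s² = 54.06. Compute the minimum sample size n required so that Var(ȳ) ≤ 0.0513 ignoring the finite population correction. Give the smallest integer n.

Without fpc, n₀ = s²/D = 54.06/0.0513 = 1053.8012.
Rounding up, n = 1054.

1054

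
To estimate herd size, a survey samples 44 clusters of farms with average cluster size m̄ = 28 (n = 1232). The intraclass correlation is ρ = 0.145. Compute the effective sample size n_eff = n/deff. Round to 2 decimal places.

250.66

deff = 1 + (28 − 1)·0.145 = 1 + 3.915 = 4.915.
n_eff = 1232 / 4.915 = 250.66.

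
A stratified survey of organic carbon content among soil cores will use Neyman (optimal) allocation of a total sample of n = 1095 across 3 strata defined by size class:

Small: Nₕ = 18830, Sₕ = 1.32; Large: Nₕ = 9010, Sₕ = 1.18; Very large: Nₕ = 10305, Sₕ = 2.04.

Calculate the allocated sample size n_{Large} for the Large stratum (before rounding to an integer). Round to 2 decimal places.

Neyman allocation: nₕ = n·NₕSₕ / Σⱼ NⱼSⱼ.
Σ NⱼSⱼ = 18830·1.32 + 9010·1.18 + 10305·2.04 = 56509.6.
n_{Large} = 1095·9010·1.18 / 56509.6 = 206.01.

206.01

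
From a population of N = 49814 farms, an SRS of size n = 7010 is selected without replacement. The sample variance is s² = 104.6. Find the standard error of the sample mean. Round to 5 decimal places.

0.11323

Under SRS without replacement, Var(ȳ) = (1 − f)·s²/n with f = n/N = 7010/49814 = 0.14072349.
Var(ȳ) = (1 − 0.14072349)·104.6/7010 = 0.85927651·0.014921541 = 0.012821729.
SE(ȳ) = √(0.012821729) = 0.11323.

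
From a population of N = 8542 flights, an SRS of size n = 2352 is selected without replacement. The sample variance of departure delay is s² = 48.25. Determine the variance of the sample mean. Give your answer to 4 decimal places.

0.0149

Under SRS without replacement, Var(ȳ) = (1 − f)·s²/n with f = n/N = 2352/8542 = 0.27534535.
Var(ȳ) = (1 − 0.27534535)·48.25/2352 = 0.72465465·0.020514456 = 0.014865896.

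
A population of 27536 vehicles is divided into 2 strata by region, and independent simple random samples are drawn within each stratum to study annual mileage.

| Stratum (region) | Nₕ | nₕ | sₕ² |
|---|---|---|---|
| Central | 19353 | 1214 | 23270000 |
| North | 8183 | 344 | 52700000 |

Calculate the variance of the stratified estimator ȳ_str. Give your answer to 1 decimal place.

Var(ȳ_str) = Σₕ Wₕ²(1 − fₕ)sₕ²/nₕ with Wₕ = Nₕ/N, N = 27536.
Central: Wₕ = 0.70282539; term = 0.70282539²·(1 − 0.06272929)·23270000/1214 = 8874.372.
North: Wₕ = 0.29717461; term = 0.29717461²·(1 − 0.04203837)·52700000/344 = 12960.557.
Sum = 21834.929.

21834.9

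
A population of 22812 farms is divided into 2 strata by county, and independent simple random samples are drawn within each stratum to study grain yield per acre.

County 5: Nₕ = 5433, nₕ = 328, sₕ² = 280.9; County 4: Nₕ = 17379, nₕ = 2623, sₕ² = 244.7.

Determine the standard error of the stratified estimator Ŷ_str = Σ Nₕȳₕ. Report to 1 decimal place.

Var(Ŷ_str) = Σₕ Nₕ²(1 − fₕ)sₕ²/nₕ.
County 5: 5433²·(1 − 328/5433)·280.9/328 = 2.375272 × 10^7.
County 4: 17379²·(1 − 2623/17379)·244.7/2623 = 2.3923742 × 10^7.
Sum = 4.7676462 × 10^7.
SE = √(4.7676462 × 10^7) = 6904.8.

6904.8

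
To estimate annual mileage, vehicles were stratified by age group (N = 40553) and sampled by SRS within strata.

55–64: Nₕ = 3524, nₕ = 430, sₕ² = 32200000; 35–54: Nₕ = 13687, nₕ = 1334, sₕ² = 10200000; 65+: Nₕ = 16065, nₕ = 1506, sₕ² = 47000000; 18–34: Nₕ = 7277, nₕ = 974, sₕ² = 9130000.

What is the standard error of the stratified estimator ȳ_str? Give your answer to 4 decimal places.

77.3469

Var(ȳ_str) = Σₕ Wₕ²(1 − fₕ)sₕ²/nₕ with Wₕ = Nₕ/N, N = 40553.
55–64: Wₕ = 0.08689863; term = 0.08689863²·(1 − 0.12202043)·32200000/430 = 496.4753.
35–54: Wₕ = 0.33750894; term = 0.33750894²·(1 − 0.09746475)·10200000/1334 = 786.10232.
65+: Wₕ = 0.39614825; term = 0.39614825²·(1 − 0.09374416)·47000000/1506 = 4438.5303.
18–34: Wₕ = 0.17944418; term = 0.17944418²·(1 − 0.13384637)·9130000/974 = 261.43608.
Sum = 5982.544.
SE = √(5982.544) = 77.3469.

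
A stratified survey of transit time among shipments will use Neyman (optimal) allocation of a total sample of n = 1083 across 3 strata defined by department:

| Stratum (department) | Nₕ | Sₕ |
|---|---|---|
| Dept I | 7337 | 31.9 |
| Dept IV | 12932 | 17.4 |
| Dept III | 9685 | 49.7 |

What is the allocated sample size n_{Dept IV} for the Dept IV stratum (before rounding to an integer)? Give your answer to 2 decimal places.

Neyman allocation: nₕ = n·NₕSₕ / Σⱼ NⱼSⱼ.
Σ NⱼSⱼ = 7337·31.9 + 12932·17.4 + 9685·49.7 = 940411.6.
n_{Dept IV} = 1083·12932·17.4 / 940411.6 = 259.13.

259.13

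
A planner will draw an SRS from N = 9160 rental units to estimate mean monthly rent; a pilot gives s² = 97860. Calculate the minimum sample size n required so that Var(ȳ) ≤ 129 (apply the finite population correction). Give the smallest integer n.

Without fpc, n₀ = s²/D = 97860/129 = 758.6047.
With fpc, (1 − n/N)·s²/n ≤ D requires n ≥ n₀/(1 + n₀/N) = 758.6047/(1 + 758.6047/9160) = 700.5843.
Rounding up, n = 701.

701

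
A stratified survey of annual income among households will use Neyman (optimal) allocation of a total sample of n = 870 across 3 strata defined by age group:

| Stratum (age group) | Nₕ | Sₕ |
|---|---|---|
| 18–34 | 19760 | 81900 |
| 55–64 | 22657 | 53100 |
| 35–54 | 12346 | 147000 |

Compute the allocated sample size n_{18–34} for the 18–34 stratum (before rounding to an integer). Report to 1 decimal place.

303.7

Neyman allocation: nₕ = n·NₕSₕ / Σⱼ NⱼSⱼ.
Σ NⱼSⱼ = 19760·81900 + 22657·53100 + 12346·147000 = 4.6362927 × 10^9.
n_{18–34} = 870·19760·81900 / (4.6362927 × 10^9) = 303.7.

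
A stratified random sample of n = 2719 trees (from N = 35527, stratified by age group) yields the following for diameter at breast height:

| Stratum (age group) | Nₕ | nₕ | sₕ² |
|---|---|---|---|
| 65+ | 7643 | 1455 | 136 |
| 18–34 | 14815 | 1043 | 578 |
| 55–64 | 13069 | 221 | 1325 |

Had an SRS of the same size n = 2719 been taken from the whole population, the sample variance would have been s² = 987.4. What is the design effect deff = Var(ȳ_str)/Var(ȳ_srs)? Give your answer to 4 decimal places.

Var(ȳ_str) = Σ Wₕ²(1−fₕ)sₕ²/nₕ with Wₕ = Nₕ/35527:
  65+: (7643/35527)²·(1−1455/7643)·136/1455 = 0.0035024586
  18–34: (14815/35527)²·(1−1043/14815)·578/1043 = 0.089582902
  55–64: (13069/35527)²·(1−221/13069)·1325/221 = 0.79759867
  → Var(ȳ_str) = 0.89068403.
Var(ȳ_srs) = (1 − 2719/35527)·987.4/2719 = 0.33535527.
deff = 0.89068403 / 0.33535527 = 2.6559.

2.6559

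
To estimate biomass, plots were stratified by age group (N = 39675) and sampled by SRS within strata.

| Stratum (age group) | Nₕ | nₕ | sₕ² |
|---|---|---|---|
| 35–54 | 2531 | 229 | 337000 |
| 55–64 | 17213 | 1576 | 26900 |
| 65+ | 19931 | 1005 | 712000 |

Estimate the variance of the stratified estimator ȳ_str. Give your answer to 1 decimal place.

Var(ȳ_str) = Σₕ Wₕ²(1 − fₕ)sₕ²/nₕ with Wₕ = Nₕ/N, N = 39675.
35–54: Wₕ = 0.06379332; term = 0.06379332²·(1 − 0.09047807)·337000/229 = 5.447008.
55–64: Wₕ = 0.43385003; term = 0.43385003²·(1 − 0.09155871)·26900/1576 = 2.918584.
65+: Wₕ = 0.50235665; term = 0.50235665²·(1 − 0.05042396)·712000/1005 = 169.77275.
Sum = 178.13834.

178.1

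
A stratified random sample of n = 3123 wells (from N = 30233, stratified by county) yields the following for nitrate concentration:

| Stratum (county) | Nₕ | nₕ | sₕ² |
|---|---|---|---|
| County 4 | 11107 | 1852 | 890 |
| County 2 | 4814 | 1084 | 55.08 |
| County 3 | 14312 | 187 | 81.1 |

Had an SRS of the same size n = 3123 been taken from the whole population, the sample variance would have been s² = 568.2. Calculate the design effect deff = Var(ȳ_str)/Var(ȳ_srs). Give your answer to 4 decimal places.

0.9253

Var(ȳ_str) = Σ Wₕ²(1−fₕ)sₕ²/nₕ with Wₕ = Nₕ/30233:
  County 4: (11107/30233)²·(1−1852/11107)·890/1852 = 0.054045524
  County 2: (4814/30233)²·(1−1084/4814)·55.08/1084 = 9.9819888 × 10^-4
  County 3: (14312/30233)²·(1−187/14312)·81.1/187 = 0.095919199
  → Var(ȳ_str) = 0.15096292.
Var(ȳ_srs) = (1 − 3123/30233)·568.2/3123 = 0.16314641.
deff = 0.15096292 / 0.16314641 = 0.9253.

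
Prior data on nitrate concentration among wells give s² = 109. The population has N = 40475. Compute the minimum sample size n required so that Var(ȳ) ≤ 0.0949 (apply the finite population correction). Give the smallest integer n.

1117

Without fpc, n₀ = s²/D = 109/0.0949 = 1148.5774.
With fpc, (1 − n/N)·s²/n ≤ D requires n ≥ n₀/(1 + n₀/N) = 1148.5774/(1 + 1148.5774/40475) = 1116.8831.
Rounding up, n = 1117.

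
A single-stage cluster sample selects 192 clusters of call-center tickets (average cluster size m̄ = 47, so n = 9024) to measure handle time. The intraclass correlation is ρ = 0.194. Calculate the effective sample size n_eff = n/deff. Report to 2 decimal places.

deff = 1 + (47 − 1)·0.194 = 1 + 8.924 = 9.924.
n_eff = 9024 / 9.924 = 909.31.

909.31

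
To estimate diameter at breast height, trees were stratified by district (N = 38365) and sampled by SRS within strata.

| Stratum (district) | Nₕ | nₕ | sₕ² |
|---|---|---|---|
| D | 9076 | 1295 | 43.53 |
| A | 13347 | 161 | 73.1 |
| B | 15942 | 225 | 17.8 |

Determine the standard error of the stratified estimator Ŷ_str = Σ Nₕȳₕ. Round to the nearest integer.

10105

Var(Ŷ_str) = Σₕ Nₕ²(1 − fₕ)sₕ²/nₕ.
D: 9076²·(1 − 1295/9076)·43.53/1295 = 2.3738256 × 10^6.
A: 13347²·(1 − 161/13347)·73.1/161 = 7.9907627 × 10^7.
B: 15942²·(1 − 225/15942)·17.8/225 = 1.9822113 × 10^7.
Sum = 1.0210357 × 10^8.
SE = √(1.0210357 × 10^8) = 10105.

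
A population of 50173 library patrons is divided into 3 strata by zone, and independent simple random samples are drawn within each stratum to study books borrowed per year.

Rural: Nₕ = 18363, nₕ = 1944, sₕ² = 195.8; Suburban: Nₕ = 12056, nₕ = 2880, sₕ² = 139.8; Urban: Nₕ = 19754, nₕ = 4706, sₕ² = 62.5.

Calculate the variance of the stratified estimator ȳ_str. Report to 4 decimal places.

Var(ȳ_str) = Σₕ Wₕ²(1 − fₕ)sₕ²/nₕ with Wₕ = Nₕ/N, N = 50173.
Rural: Wₕ = 0.36599366; term = 0.36599366²·(1 − 0.10586505)·195.8/1944 = 0.012063314.
Suburban: Wₕ = 0.24028860; term = 0.24028860²·(1 − 0.23888520)·139.8/2880 = 0.0021331981.
Urban: Wₕ = 0.39371774; term = 0.39371774²·(1 − 0.23823023)·62.5/4706 = 0.0015682734.
Sum = 0.015764786.

0.0158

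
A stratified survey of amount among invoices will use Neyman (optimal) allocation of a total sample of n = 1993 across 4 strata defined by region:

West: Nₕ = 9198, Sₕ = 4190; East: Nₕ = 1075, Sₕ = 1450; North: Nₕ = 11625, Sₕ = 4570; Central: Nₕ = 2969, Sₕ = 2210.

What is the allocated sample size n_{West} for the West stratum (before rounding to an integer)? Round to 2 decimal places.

769.74

Neyman allocation: nₕ = n·NₕSₕ / Σⱼ NⱼSⱼ.
Σ NⱼSⱼ = 9198·4190 + 1075·1450 + 11625·4570 + 2969·2210 = 9.978611 × 10^7.
n_{West} = 1993·9198·4190 / (9.978611 × 10^7) = 769.74.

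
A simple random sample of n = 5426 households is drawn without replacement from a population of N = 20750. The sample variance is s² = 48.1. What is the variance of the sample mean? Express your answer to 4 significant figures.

Under SRS without replacement, Var(ȳ) = (1 − f)·s²/n with f = n/N = 5426/20750 = 0.26149398.
Var(ȳ) = (1 − 0.26149398)·48.1/5426 = 0.73850602·0.0088647254 = 0.0065466531.

0.006547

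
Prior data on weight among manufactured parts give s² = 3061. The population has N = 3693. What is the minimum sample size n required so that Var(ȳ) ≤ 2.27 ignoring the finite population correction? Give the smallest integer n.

1349

Without fpc, n₀ = s²/D = 3061/2.27 = 1348.4581.
Rounding up, n = 1349.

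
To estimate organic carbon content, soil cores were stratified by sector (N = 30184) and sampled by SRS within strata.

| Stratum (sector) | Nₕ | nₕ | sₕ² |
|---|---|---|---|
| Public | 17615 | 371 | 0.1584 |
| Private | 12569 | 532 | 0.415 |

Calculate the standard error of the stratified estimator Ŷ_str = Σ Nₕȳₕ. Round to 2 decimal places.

497.70

Var(Ŷ_str) = Σₕ Nₕ²(1 − fₕ)sₕ²/nₕ.
Public: 17615²·(1 − 371/17615)·0.1584/371 = 129688.64.
Private: 12569²·(1 − 532/12569)·0.415/532 = 118019.96.
Sum = 247708.6.
SE = √(247708.6) = 497.70.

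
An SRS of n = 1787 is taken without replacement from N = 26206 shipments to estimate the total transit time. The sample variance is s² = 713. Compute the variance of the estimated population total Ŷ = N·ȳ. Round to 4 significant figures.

2.553 × 10^8

Var(Ŷ) = N²·Var(ȳ) = N²·(1 − n/N)·s²/n.
f = 1787/26206 = 0.06819049; Var(ȳ) = 0.93180951·713/1787 = 0.37178522.
Var(Ŷ) = 26206² · 0.37178522 = 2.5532515 × 10^8.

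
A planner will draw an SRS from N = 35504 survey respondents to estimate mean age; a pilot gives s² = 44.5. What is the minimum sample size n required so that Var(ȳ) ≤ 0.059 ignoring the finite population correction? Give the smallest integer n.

Without fpc, n₀ = s²/D = 44.5/0.059 = 754.2373.
Rounding up, n = 755.

755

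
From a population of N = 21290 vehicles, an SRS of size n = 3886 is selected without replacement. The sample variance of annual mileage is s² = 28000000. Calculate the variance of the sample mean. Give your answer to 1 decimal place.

Under SRS without replacement, Var(ȳ) = (1 − f)·s²/n with f = n/N = 3886/21290 = 0.18252701.
Var(ȳ) = (1 − 0.18252701)·28000000/3886 = 0.81747299·7205.3525 = 5890.1811.

5890.2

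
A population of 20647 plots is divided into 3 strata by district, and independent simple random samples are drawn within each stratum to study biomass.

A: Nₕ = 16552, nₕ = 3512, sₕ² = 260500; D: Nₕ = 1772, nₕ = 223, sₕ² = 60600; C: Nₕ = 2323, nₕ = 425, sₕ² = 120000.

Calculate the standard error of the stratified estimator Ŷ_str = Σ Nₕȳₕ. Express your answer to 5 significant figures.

Var(Ŷ_str) = Σₕ Nₕ²(1 − fₕ)sₕ²/nₕ.
A: 16552²·(1 − 3512/16552)·260500/3512 = 1.600963 × 10^10.
D: 1772²·(1 − 223/1772)·60600/223 = 7.4590393 × 10^8.
C: 2323²·(1 − 425/2323)·120000/425 = 1.2449094 × 10^9.
Sum = 1.8000443 × 10^10.
SE = √(1.8000443 × 10^10) = 134170.

134170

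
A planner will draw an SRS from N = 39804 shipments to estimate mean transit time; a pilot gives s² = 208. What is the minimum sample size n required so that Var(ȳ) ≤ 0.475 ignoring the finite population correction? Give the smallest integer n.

Without fpc, n₀ = s²/D = 208/0.475 = 437.8947.
Rounding up, n = 438.

438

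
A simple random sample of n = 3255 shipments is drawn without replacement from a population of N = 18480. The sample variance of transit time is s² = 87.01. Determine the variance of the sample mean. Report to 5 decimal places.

0.02202

Under SRS without replacement, Var(ȳ) = (1 − f)·s²/n with f = n/N = 3255/18480 = 0.17613636.
Var(ȳ) = (1 − 0.17613636)·87.01/3255 = 0.82386364·0.026731183 = 0.022022849.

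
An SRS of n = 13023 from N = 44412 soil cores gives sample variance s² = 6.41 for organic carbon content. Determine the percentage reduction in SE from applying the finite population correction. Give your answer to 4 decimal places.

f = n/N = 13023/44412 = 0.29323156.
SE_no-fpc = √(s²/n) = 0.022185718; SE_fpc = √((1−f)s²/n) = 0.018651427.
Ratio = √(1−f) = 0.84069521. Reduction = 100·(1 − 0.84069521) = 15.9305%.

15.9305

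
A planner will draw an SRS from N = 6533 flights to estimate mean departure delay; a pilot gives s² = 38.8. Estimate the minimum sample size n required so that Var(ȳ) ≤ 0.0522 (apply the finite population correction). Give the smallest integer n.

Without fpc, n₀ = s²/D = 38.8/0.0522 = 743.2950.
With fpc, (1 − n/N)·s²/n ≤ D requires n ≥ n₀/(1 + n₀/N) = 743.2950/(1 + 743.2950/6533) = 667.3652.
Rounding up, n = 668.

668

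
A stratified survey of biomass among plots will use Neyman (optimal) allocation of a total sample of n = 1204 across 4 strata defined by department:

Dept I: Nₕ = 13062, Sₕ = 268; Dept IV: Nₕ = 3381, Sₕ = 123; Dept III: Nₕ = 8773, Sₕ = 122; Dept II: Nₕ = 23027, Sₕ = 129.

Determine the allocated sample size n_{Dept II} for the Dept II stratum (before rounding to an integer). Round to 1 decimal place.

Neyman allocation: nₕ = n·NₕSₕ / Σⱼ NⱼSⱼ.
Σ NⱼSⱼ = 13062·268 + 3381·123 + 8773·122 + 23027·129 = 7.957268 × 10^6.
n_{Dept II} = 1204·23027·129 / (7.957268 × 10^6) = 449.5.

449.5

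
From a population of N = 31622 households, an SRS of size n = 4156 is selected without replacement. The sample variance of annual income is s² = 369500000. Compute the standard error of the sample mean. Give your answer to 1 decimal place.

277.9

Under SRS without replacement, Var(ȳ) = (1 − f)·s²/n with f = n/N = 4156/31622 = 0.13142749.
Var(ȳ) = (1 − 0.13142749)·369500000/4156 = 0.86857251·88907.603 = 77222.701.
SE(ȳ) = √(77222.701) = 277.9.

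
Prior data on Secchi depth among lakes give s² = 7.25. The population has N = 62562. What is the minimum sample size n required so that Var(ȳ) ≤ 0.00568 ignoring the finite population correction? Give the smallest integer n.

Without fpc, n₀ = s²/D = 7.25/0.00568 = 1276.4085.
Rounding up, n = 1277.

1277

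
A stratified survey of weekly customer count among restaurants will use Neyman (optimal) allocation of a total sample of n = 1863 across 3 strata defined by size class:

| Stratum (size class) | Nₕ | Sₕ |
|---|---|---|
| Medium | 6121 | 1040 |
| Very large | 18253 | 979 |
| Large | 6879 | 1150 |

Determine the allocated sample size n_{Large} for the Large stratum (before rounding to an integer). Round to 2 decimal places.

Neyman allocation: nₕ = n·NₕSₕ / Σⱼ NⱼSⱼ.
Σ NⱼSⱼ = 6121·1040 + 18253·979 + 6879·1150 = 3.2146377 × 10^7.
n_{Large} = 1863·6879·1150 / (3.2146377 × 10^7) = 458.46.

458.46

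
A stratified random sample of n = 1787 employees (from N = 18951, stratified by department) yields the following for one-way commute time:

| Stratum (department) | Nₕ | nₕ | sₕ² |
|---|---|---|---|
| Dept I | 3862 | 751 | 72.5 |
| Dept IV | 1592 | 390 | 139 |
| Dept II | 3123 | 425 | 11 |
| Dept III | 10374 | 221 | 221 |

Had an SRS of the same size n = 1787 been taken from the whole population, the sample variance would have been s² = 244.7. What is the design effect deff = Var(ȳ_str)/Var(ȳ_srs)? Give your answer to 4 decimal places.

2.4110

Var(ȳ_str) = Σ Wₕ²(1−fₕ)sₕ²/nₕ with Wₕ = Nₕ/18951:
  Dept I: (3862/18951)²·(1−751/3862)·72.5/751 = 0.0032295803
  Dept IV: (1592/18951)²·(1−390/1592)·139/390 = 0.0018990372
  Dept II: (3123/18951)²·(1−425/3123)·11/425 = 6.0723028 × 10^-4
  Dept III: (10374/18951)²·(1−221/10374)·221/221 = 0.29327589
  → Var(ȳ_str) = 0.29901174.
Var(ȳ_srs) = (1 − 1787/18951)·244.7/1787 = 0.12402116.
deff = 0.29901174 / 0.12402116 = 2.4110.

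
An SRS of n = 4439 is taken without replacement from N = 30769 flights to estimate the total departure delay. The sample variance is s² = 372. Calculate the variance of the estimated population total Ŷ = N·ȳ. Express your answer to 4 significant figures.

6.789 × 10^7

Var(Ŷ) = N²·Var(ȳ) = N²·(1 − n/N)·s²/n.
f = 4439/30769 = 0.14426858; Var(ȳ) = 0.85573142·372/4439 = 0.071712568.
Var(Ŷ) = 30769² · 0.071712568 = 6.7892537 × 10^7.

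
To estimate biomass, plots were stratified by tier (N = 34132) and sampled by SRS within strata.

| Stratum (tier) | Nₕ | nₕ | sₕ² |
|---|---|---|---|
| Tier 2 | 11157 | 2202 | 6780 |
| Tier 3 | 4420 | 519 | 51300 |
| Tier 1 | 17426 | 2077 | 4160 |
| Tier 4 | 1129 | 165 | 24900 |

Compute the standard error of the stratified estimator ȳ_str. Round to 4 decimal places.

Var(ȳ_str) = Σₕ Wₕ²(1 − fₕ)sₕ²/nₕ with Wₕ = Nₕ/N, N = 34132.
Tier 2: Wₕ = 0.32687800; term = 0.32687800²·(1 − 0.19736488)·6780/2202 = 0.26405958.
Tier 3: Wₕ = 0.12949725; term = 0.12949725²·(1 − 0.11742081)·51300/519 = 1.4629341.
Tier 1: Wₕ = 0.51054729; term = 0.51054729²·(1 − 0.11918972)·4160/2077 = 0.45984467.
Tier 4: Wₕ = 0.03307746; term = 0.03307746²·(1 − 0.14614703)·24900/165 = 0.14098175.
Sum = 2.3278201.
SE = √(2.3278201) = 1.5257.

1.5257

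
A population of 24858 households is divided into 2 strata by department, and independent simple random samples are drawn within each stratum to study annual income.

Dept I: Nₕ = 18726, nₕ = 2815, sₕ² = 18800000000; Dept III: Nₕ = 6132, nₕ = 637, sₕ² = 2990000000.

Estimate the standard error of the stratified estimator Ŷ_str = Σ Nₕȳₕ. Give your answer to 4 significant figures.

Var(Ŷ_str) = Σₕ Nₕ²(1 − fₕ)sₕ²/nₕ.
Dept I: 18726²·(1 − 2815/18726)·18800000000/2815 = 1.9898574 × 10^15.
Dept III: 6132²·(1 − 637/6132)·2990000000/637 = 1.581618 × 10^14.
Sum = 2.1480192 × 10^15.
SE = √(2.1480192 × 10^15) = 4.635 × 10^7.

4.635 × 10^7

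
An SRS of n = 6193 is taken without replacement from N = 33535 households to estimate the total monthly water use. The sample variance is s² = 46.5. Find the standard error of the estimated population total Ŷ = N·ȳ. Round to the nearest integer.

Var(Ŷ) = N²·Var(ȳ) = N²·(1 − n/N)·s²/n.
f = 6193/33535 = 0.18467273; Var(ȳ) = 0.81532727·46.5/6193 = 0.0061218663.
Var(Ŷ) = 33535² · 0.0061218663 = 6.8846277 × 10^6.
SE(Ŷ) = √(6.8846277 × 10^6) = 2624.

2624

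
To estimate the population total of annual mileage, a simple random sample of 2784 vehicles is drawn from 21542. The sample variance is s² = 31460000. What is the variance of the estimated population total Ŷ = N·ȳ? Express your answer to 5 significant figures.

Var(Ŷ) = N²·Var(ȳ) = N²·(1 − n/N)·s²/n.
f = 2784/21542 = 0.12923591; Var(ȳ) = 0.87076409·31460000/2784 = 9839.8844.
Var(Ŷ) = 21542² · 9839.8844 = 4.5662748 × 10^12.

4.5663 × 10^12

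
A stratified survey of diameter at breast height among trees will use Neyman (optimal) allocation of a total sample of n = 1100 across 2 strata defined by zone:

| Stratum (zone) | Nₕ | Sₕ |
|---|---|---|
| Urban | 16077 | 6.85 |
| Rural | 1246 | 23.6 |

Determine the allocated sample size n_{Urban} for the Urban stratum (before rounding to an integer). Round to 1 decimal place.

868.2

Neyman allocation: nₕ = n·NₕSₕ / Σⱼ NⱼSⱼ.
Σ NⱼSⱼ = 16077·6.85 + 1246·23.6 = 139533.05.
n_{Urban} = 1100·16077·6.85 / 139533.05 = 868.2.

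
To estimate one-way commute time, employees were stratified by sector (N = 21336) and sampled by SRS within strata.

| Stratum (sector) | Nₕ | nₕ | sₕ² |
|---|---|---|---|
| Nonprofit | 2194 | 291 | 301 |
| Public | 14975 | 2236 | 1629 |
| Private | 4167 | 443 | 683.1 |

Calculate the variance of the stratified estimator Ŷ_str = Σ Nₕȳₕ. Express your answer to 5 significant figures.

1.6723 × 10^8

Var(Ŷ_str) = Σₕ Nₕ²(1 − fₕ)sₕ²/nₕ.
Nonprofit: 2194²·(1 − 291/2194)·301/291 = 4.318659 × 10^6.
Public: 14975²·(1 − 2236/14975)·1629/2236 = 1.3897973 × 10^8.
Private: 4167²·(1 − 443/4167)·683.1/443 = 2.3928404 × 10^7.
Sum = 1.6722679 × 10^8.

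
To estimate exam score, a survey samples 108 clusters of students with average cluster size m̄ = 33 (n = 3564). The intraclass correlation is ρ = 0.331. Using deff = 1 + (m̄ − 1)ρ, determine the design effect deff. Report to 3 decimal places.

11.592

deff = 1 + (33 − 1)·0.331 = 1 + 10.592 = 11.592.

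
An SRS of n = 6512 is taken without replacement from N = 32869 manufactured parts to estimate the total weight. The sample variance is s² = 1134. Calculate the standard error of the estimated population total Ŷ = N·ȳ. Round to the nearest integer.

12283

Var(Ŷ) = N²·Var(ȳ) = N²·(1 − n/N)·s²/n.
f = 6512/32869 = 0.19811981; Var(ȳ) = 0.80188019·1134/6512 = 0.13963946.
Var(Ŷ) = 32869² · 0.13963946 = 1.5086245 × 10^8.
SE(Ŷ) = √(1.5086245 × 10^8) = 12283.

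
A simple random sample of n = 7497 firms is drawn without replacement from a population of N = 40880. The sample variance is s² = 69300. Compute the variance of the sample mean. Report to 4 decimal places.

Under SRS without replacement, Var(ȳ) = (1 − f)·s²/n with f = n/N = 7497/40880 = 0.18339041.
Var(ȳ) = (1 − 0.18339041)·69300/7497 = 0.81660959·9.2436975 = 7.548492.

7.5485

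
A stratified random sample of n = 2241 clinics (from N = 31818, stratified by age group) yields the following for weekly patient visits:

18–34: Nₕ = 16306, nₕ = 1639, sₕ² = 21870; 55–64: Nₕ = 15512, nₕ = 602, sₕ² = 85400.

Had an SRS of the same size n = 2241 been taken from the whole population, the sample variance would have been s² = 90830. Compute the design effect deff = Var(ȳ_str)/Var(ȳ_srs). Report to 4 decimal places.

0.9439

Var(ȳ_str) = Σ Wₕ²(1−fₕ)sₕ²/nₕ with Wₕ = Nₕ/31818:
  18–34: (16306/31818)²·(1−1639/16306)·21870/1639 = 3.152193
  55–64: (15512/31818)²·(1−602/15512)·85400/602 = 32.408659
  → Var(ȳ_str) = 35.560852.
Var(ȳ_srs) = (1 − 2241/31818)·90830/2241 = 37.676339.
deff = 35.560852 / 37.676339 = 0.9439.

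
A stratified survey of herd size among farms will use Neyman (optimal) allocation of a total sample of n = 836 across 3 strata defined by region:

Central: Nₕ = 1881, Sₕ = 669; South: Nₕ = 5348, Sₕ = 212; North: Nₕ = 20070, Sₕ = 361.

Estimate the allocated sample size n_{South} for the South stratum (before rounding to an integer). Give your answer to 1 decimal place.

Neyman allocation: nₕ = n·NₕSₕ / Σⱼ NⱼSⱼ.
Σ NⱼSⱼ = 1881·669 + 5348·212 + 20070·361 = 9.637435 × 10^6.
n_{South} = 836·5348·212 / (9.637435 × 10^6) = 98.3.

98.3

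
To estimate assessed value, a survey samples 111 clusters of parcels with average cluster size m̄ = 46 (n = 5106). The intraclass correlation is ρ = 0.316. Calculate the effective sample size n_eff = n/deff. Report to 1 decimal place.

deff = 1 + (46 − 1)·0.316 = 1 + 14.22 = 15.22.
n_eff = 5106 / 15.22 = 335.5.

335.5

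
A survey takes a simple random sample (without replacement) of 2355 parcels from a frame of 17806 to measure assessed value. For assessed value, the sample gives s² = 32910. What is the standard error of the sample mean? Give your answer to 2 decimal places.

Under SRS without replacement, Var(ȳ) = (1 − f)·s²/n with f = n/N = 2355/17806 = 0.13225879.
Var(ȳ) = (1 − 0.13225879)·32910/2355 = 0.86774121·13.974522 = 12.126269.
SE(ȳ) = √(12.126269) = 3.48.

3.48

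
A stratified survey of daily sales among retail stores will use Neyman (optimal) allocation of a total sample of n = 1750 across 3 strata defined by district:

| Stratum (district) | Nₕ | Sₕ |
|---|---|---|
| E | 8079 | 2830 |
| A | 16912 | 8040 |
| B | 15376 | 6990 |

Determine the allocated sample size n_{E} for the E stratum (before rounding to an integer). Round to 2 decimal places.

Neyman allocation: nₕ = n·NₕSₕ / Σⱼ NⱼSⱼ.
Σ NⱼSⱼ = 8079·2830 + 16912·8040 + 15376·6990 = 2.6631429 × 10^8.
n_{E} = 1750·8079·2830 / (2.6631429 × 10^8) = 150.24.

150.24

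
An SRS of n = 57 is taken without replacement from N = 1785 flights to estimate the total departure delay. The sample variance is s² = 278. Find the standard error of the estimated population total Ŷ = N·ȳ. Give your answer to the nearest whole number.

3879

Var(Ŷ) = N²·Var(ȳ) = N²·(1 − n/N)·s²/n.
f = 57/1785 = 0.03193277; Var(ȳ) = 0.96806723·278/57 = 4.7214507.
Var(Ŷ) = 1785² · 4.7214507 = 1.5043604 × 10^7.
SE(Ŷ) = √(1.5043604 × 10^7) = 3879.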